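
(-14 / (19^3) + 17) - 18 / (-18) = 123448 / 6859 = 18.00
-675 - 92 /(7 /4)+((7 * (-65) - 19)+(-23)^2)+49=-4365 /7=-623.57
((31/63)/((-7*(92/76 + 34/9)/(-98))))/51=1178/43503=0.03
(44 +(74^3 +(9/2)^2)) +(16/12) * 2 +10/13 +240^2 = 462891.69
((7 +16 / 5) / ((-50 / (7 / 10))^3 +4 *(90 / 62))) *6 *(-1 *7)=11387943 / 9687345650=0.00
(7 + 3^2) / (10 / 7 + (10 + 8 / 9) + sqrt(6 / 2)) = 782208 / 590269 - 63504 * sqrt(3) / 590269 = 1.14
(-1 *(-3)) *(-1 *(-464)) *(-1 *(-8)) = 11136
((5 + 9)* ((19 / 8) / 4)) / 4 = 133 / 64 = 2.08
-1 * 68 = -68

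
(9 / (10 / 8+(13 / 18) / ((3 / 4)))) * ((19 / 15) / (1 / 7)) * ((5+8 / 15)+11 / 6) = 1587222 / 5975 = 265.64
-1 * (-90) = 90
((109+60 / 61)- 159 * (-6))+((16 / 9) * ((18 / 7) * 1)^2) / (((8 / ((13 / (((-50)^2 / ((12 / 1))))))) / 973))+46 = 320035907 / 266875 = 1199.20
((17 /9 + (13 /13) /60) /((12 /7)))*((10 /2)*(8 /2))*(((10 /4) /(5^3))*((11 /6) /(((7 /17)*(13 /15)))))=64141 /28080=2.28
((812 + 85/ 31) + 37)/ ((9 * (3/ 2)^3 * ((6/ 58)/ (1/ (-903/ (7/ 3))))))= -6125728/ 8745813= -0.70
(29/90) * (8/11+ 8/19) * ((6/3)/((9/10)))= 4640/5643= 0.82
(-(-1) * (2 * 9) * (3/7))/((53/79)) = 4266/371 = 11.50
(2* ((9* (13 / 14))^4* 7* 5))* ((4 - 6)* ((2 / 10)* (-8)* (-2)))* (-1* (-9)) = -6745993956 / 343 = -19667620.86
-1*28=-28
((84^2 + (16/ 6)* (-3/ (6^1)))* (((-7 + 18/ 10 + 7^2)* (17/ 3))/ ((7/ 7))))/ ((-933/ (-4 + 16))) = -105058096/ 4665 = -22520.49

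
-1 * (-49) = 49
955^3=870983875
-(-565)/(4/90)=25425/2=12712.50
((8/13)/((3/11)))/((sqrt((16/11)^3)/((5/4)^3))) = 15125 * sqrt(11)/19968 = 2.51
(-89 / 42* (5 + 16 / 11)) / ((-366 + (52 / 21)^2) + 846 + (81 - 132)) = -132699 / 4221646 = -0.03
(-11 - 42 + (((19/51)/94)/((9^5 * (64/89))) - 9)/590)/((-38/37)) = 4193485355182853/81237426080256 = 51.62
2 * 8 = 16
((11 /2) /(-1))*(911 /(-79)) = 10021 /158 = 63.42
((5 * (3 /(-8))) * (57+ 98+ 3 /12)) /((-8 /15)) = 139725 /256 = 545.80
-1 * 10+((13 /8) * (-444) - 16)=-1495 /2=-747.50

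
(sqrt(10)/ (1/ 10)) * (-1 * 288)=-2880 * sqrt(10)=-9107.36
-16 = -16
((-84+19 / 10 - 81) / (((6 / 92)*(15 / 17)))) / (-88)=637721 / 19800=32.21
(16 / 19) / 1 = 16 / 19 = 0.84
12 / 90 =2 / 15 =0.13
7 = 7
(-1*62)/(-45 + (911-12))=-31/427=-0.07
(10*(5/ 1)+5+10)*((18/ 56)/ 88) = 585/ 2464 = 0.24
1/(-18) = -1/18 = -0.06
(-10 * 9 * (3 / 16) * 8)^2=18225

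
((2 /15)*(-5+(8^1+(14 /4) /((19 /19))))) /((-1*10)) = -13 /150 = -0.09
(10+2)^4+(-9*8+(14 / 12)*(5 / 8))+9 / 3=992051 / 48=20667.73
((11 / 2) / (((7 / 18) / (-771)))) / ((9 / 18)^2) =-305316 / 7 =-43616.57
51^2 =2601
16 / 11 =1.45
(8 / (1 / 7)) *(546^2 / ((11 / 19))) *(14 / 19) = 233722944 / 11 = 21247540.36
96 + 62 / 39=97.59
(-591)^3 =-206425071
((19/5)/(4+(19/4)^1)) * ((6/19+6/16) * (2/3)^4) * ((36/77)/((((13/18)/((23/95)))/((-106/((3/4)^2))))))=-2496512/1426425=-1.75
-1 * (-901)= 901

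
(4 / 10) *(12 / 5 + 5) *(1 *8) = 592 / 25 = 23.68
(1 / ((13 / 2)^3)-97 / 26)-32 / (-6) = 1.61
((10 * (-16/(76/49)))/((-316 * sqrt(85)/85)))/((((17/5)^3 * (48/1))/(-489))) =-4991875 * sqrt(85)/58995304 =-0.78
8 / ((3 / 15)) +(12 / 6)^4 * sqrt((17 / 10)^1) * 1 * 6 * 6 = 40 +288 * sqrt(170) / 5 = 791.01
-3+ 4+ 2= 3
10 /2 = 5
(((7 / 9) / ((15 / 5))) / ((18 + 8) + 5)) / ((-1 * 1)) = -7 / 837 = -0.01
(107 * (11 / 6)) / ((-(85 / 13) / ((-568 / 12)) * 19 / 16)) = 17381936 / 14535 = 1195.87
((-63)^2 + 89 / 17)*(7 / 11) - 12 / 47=2020514 / 799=2528.80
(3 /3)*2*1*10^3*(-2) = -4000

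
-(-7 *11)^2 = -5929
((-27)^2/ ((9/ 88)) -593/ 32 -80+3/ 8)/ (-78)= -74985/ 832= -90.13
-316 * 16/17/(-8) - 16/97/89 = 5455784/146761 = 37.17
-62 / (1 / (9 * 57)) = -31806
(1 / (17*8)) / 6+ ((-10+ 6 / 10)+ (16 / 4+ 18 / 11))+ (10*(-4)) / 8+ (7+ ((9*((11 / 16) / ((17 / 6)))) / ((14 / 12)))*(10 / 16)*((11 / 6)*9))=17.54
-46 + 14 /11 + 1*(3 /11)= -489 /11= -44.45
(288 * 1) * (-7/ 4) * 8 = -4032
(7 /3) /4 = 7 /12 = 0.58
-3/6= -0.50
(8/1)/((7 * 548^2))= 1/262766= 0.00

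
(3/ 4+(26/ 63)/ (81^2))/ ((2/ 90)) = 6200665/ 183708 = 33.75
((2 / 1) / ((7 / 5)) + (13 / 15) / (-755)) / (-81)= -0.02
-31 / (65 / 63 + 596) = -1953 / 37613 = -0.05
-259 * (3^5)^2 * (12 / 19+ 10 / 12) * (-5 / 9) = 472971555 / 38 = 12446619.87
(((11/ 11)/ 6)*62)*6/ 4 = 31/ 2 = 15.50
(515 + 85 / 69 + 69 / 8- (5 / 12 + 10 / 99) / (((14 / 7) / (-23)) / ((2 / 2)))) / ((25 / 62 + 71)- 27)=149873189 / 12537162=11.95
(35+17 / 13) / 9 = 472 / 117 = 4.03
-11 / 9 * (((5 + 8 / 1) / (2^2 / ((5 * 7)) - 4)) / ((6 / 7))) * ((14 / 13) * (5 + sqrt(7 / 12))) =18865 * sqrt(21) / 22032 + 94325 / 3672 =29.61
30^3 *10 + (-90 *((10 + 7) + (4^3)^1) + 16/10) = 1313558/5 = 262711.60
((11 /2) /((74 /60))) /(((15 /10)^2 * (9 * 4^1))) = 55 /999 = 0.06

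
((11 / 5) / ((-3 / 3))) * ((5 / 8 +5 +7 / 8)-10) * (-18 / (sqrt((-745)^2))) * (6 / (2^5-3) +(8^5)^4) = -4634052695616760736166 / 21605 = -214489826226186564.97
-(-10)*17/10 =17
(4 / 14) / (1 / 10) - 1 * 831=-5797 / 7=-828.14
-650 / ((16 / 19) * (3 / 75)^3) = -96484375 / 8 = -12060546.88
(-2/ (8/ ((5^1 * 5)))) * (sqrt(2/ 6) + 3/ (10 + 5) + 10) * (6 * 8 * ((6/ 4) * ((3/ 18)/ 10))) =-153/ 2 - 5 * sqrt(3)/ 2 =-80.83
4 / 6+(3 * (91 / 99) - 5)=-52 / 33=-1.58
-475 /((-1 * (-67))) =-475 /67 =-7.09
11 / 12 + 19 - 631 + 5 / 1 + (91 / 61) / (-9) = -1331323 / 2196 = -606.25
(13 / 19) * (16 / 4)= 52 / 19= 2.74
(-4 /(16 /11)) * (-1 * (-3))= -8.25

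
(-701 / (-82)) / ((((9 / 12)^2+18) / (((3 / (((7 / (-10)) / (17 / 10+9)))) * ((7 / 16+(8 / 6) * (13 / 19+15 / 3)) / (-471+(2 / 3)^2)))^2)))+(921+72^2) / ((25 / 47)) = 52552185826331867007 / 4578641406600800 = 11477.68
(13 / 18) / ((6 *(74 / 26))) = 0.04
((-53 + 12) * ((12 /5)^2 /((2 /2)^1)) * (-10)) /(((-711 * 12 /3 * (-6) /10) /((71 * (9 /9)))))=23288 /237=98.26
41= 41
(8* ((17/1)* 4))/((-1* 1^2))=-544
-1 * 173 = -173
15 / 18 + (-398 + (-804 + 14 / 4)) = -3593 / 3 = -1197.67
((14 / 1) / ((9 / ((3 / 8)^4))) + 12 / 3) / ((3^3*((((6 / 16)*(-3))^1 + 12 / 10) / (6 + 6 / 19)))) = 206375 / 16416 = 12.57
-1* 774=-774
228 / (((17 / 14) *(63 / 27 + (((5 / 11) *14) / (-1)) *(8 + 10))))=-15048 / 8993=-1.67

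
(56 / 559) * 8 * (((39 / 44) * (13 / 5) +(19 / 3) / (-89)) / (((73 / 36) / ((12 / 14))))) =151129728 / 199750265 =0.76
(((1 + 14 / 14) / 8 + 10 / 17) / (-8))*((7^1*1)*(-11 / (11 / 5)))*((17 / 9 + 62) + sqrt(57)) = 1995*sqrt(57) / 544 + 382375 / 1632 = 261.99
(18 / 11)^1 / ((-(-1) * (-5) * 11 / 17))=-306 / 605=-0.51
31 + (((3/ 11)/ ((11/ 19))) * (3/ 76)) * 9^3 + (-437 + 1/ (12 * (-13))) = -392.45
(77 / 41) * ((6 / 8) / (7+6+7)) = 231 / 3280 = 0.07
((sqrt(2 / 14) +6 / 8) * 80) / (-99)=-20 / 33 - 80 * sqrt(7) / 693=-0.91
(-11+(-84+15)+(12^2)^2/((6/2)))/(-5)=-6832/5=-1366.40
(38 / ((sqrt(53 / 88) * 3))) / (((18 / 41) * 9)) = 1558 * sqrt(1166) / 12879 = 4.13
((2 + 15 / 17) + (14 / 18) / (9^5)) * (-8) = -208325824 / 9034497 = -23.06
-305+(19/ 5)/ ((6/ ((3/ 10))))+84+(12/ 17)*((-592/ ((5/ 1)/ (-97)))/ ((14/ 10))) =66281161/ 11900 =5569.85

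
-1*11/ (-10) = 1.10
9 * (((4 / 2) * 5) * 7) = 630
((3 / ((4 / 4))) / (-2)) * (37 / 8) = -111 / 16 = -6.94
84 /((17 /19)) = 1596 /17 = 93.88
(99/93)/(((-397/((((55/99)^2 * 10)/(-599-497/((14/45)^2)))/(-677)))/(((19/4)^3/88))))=-6001625/2311462234252224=-0.00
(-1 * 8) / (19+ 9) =-2 / 7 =-0.29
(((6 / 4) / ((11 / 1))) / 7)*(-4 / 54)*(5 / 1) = -0.01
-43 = -43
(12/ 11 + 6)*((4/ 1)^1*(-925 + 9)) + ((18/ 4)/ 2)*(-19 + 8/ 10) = -5724849/ 220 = -26022.04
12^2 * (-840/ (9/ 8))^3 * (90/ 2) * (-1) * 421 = 1135631400960000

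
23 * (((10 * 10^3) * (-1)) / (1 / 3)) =-690000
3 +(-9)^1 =-6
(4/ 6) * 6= 4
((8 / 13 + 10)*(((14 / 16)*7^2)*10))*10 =591675 / 13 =45513.46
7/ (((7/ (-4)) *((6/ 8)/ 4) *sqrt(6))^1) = -32 *sqrt(6)/ 9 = -8.71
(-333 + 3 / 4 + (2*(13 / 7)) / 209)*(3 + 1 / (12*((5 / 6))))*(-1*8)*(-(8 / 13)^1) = -482167304 / 95095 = -5070.37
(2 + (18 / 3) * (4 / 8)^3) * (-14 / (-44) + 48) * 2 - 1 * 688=-1689 / 4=-422.25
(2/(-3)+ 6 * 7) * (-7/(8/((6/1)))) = -217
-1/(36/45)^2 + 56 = 871/16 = 54.44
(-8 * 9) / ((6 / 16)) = -192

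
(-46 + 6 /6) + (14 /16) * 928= 767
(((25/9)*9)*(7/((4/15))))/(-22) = -2625/88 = -29.83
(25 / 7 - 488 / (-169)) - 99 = -109476 / 1183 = -92.54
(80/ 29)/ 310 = 8/ 899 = 0.01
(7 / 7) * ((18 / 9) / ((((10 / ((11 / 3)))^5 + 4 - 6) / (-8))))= -1288408 / 11988949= -0.11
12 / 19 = 0.63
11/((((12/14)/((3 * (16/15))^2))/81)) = 266112/25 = 10644.48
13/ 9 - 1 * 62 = -545/ 9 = -60.56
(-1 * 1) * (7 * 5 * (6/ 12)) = -35/ 2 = -17.50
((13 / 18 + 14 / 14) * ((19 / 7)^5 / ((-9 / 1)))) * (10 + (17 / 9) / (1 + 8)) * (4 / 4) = -63479750063 / 220541454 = -287.84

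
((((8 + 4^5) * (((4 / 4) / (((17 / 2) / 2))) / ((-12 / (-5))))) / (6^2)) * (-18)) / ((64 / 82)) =-8815 / 136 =-64.82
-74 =-74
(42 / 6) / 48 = 7 / 48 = 0.15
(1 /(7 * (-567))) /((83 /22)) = -22 /329427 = -0.00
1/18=0.06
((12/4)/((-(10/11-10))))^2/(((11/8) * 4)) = 99/5000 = 0.02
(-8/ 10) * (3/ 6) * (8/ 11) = -0.29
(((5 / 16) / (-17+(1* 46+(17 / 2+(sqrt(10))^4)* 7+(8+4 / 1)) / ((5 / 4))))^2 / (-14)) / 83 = -25 / 120704915968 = -0.00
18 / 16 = 9 / 8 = 1.12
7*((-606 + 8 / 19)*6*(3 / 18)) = -80542 / 19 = -4239.05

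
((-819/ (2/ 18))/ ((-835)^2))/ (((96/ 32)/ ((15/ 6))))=-2457/ 278890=-0.01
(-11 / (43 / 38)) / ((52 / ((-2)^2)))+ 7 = 3495 / 559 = 6.25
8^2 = 64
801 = 801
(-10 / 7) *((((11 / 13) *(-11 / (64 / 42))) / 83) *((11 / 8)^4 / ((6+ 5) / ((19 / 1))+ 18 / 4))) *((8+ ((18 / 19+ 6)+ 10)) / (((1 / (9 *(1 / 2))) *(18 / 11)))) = 69276892905 / 13647675392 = 5.08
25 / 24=1.04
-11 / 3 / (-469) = 11 / 1407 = 0.01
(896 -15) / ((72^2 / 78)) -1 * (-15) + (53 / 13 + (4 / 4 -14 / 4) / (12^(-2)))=-3680359 / 11232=-327.67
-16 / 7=-2.29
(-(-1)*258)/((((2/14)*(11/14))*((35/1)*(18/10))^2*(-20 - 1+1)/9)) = -43/165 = -0.26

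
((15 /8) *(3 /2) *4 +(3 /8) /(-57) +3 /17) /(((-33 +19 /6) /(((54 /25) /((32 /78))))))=-93218931 /46253600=-2.02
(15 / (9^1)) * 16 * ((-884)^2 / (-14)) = -31258240 / 21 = -1488487.62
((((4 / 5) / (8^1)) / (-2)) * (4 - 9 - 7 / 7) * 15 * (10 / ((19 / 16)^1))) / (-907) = -720 / 17233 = -0.04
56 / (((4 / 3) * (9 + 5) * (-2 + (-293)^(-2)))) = -257547 / 171697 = -1.50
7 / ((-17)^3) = -0.00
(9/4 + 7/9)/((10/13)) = 3.94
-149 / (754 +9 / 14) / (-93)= 2086 / 982545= 0.00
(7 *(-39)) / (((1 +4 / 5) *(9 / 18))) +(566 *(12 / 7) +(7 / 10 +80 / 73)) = 10251911 / 15330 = 668.75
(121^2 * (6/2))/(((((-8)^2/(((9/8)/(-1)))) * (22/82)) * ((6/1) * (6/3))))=-491139/2048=-239.81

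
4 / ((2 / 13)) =26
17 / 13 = 1.31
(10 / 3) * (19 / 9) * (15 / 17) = 950 / 153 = 6.21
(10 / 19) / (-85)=-0.01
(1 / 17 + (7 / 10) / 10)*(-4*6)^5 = -1025773.33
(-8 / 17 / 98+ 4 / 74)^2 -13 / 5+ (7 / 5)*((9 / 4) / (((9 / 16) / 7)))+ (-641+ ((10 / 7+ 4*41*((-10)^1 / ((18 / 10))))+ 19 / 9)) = -7181354123477 / 4749670205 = -1511.97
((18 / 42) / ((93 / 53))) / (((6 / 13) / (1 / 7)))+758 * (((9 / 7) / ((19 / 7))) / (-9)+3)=386884163 / 173166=2234.18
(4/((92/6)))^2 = 36/529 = 0.07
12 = 12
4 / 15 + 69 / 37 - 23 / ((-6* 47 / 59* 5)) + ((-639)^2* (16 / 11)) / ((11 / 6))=2045021761451 / 6312570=323960.25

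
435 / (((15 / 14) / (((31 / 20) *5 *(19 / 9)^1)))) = 119567 / 18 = 6642.61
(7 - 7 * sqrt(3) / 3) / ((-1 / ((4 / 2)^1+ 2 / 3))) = -56 / 3+ 56 * sqrt(3) / 9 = -7.89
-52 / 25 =-2.08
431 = 431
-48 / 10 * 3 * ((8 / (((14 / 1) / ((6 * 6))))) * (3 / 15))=-10368 / 175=-59.25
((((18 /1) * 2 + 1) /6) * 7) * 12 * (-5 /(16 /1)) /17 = -1295 /136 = -9.52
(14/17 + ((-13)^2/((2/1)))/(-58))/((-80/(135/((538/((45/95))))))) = 303507/322524544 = 0.00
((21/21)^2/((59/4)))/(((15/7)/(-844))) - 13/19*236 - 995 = -1183.18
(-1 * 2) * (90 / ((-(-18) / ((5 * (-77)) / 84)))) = 275 / 6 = 45.83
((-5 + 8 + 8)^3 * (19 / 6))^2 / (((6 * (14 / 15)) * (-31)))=-3197667605 / 31248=-102331.91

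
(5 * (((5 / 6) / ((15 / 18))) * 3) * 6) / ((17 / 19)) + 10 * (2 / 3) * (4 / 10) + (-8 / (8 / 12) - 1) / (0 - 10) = 53323 / 510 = 104.55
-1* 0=0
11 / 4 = 2.75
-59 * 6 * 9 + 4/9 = -28670/9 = -3185.56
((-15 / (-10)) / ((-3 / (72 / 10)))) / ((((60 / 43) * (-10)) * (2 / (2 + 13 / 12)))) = 1591 / 4000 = 0.40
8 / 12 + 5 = 17 / 3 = 5.67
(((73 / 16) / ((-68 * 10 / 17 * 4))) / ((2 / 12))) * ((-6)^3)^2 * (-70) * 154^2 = 13251990906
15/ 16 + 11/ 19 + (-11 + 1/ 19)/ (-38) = 10423/ 5776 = 1.80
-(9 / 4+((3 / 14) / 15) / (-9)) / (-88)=2833 / 110880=0.03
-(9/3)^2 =-9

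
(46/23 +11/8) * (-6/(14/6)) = -243/28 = -8.68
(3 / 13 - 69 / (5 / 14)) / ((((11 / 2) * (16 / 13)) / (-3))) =37629 / 440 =85.52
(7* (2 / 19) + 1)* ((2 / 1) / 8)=33 / 76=0.43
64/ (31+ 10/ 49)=3136/ 1529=2.05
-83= -83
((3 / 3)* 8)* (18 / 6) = 24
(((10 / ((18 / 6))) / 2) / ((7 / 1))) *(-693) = -165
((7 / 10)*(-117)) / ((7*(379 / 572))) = -33462 / 1895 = -17.66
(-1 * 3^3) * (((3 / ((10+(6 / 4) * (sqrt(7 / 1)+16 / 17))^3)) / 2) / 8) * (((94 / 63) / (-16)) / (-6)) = -13786082896665 / 129787205833418168+16599121979337 * sqrt(7) / 519148823333672672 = -0.00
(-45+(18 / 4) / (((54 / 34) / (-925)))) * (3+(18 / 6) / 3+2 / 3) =-111965 / 9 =-12440.56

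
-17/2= -8.50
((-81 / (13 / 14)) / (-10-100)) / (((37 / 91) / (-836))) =-301644 / 185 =-1630.51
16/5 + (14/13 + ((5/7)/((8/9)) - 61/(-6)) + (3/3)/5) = 15.45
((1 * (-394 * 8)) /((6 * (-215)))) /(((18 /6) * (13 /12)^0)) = 1576 /1935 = 0.81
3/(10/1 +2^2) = 3/14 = 0.21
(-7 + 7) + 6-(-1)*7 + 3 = 16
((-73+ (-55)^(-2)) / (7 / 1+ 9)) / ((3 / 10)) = -9201 / 605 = -15.21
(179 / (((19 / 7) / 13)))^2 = 265331521 / 361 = 734990.36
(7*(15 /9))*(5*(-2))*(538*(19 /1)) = -3577700 /3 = -1192566.67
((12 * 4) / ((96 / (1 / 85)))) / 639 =1 / 108630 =0.00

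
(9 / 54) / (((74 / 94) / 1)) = 47 / 222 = 0.21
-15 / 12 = -5 / 4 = -1.25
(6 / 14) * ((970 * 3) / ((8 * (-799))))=-4365 / 22372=-0.20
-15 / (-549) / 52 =5 / 9516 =0.00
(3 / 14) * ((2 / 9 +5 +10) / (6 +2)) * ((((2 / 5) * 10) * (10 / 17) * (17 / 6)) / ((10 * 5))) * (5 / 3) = 137 / 1512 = 0.09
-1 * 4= -4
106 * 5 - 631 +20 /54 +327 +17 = 6571 /27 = 243.37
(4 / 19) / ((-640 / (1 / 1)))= -1 / 3040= -0.00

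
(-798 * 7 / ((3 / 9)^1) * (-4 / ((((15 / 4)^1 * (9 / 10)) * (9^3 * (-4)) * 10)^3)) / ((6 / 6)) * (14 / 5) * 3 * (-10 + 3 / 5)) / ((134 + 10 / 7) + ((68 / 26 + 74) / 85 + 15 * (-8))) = 49878374 / 146686840509819375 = 0.00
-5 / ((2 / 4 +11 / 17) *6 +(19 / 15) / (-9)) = -11475 / 15472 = -0.74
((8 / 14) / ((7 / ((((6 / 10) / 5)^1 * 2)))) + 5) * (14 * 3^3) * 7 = 332046 / 25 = 13281.84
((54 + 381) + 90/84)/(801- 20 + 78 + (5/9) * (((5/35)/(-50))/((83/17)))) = 22802175/44917093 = 0.51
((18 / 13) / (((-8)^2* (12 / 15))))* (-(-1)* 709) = 31905 / 1664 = 19.17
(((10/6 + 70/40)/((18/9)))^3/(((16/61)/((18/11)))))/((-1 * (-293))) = 4204181/39604224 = 0.11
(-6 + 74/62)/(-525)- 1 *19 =-309076/16275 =-18.99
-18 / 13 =-1.38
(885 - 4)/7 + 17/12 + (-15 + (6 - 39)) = 6659/84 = 79.27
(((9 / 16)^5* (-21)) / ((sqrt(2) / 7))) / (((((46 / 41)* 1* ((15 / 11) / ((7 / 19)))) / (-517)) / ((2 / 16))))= 4722519416769* sqrt(2) / 73316433920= 91.09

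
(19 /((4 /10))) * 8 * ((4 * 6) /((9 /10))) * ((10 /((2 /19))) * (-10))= -28880000 /3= -9626666.67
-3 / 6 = -1 / 2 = -0.50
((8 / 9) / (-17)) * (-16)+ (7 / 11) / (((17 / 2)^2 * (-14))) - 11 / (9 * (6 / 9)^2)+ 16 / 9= -15593 / 114444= -0.14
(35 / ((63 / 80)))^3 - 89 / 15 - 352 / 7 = 2238565571 / 25515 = 87735.28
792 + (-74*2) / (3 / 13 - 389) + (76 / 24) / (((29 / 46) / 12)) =62485230 / 73283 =852.66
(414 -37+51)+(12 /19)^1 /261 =707488 /1653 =428.00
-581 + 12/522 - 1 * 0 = -50545/87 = -580.98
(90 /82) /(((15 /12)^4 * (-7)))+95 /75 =129413 /107625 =1.20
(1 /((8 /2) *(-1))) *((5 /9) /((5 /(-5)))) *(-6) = -5 /6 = -0.83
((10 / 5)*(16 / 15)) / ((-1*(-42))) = 16 / 315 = 0.05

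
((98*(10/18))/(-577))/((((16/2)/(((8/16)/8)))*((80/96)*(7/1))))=-7/55392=-0.00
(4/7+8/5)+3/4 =409/140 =2.92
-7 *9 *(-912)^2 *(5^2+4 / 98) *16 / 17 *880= -129324081807360 / 119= -1086756989977.82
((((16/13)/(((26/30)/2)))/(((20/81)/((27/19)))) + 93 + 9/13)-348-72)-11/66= -5974927/19266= -310.13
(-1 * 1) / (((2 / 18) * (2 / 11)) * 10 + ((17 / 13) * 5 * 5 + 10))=-1287 / 55205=-0.02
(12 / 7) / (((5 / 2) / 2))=48 / 35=1.37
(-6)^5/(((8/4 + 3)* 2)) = -3888/5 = -777.60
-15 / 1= -15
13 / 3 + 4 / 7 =4.90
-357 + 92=-265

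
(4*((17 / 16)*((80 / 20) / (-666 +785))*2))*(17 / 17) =2 / 7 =0.29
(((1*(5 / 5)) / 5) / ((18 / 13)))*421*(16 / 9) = 43784 / 405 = 108.11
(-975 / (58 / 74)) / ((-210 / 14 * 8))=2405 / 232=10.37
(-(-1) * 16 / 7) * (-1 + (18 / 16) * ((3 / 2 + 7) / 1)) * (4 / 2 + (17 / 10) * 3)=9727 / 70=138.96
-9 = -9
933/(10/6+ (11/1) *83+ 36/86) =120357/118046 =1.02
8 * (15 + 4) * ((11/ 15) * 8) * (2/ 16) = 1672/ 15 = 111.47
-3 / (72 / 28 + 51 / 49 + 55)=-147 / 2872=-0.05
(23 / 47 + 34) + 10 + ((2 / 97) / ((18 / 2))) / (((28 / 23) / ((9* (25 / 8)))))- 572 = -269324127 / 510608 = -527.46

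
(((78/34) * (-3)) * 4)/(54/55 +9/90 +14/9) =-463320/44387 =-10.44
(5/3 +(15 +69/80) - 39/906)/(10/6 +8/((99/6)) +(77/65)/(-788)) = 17851878187/2194983716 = 8.13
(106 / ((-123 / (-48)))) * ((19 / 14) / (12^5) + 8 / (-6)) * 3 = -246176785 / 1487808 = -165.46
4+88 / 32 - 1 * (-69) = 75.75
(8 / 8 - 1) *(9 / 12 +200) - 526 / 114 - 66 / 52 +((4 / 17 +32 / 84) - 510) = -515.27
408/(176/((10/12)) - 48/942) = 40035/20719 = 1.93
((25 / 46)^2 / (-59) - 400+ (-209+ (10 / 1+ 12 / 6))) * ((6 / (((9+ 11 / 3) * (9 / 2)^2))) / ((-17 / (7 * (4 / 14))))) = 149064986 / 90730377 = 1.64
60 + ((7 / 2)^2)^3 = 121489 / 64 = 1898.27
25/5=5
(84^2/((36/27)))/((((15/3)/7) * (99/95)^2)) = 2476460/363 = 6822.20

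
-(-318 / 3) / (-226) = -53 / 113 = -0.47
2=2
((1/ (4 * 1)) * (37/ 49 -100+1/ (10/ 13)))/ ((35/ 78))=-1871727/ 34300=-54.57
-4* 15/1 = -60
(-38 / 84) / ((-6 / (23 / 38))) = 0.05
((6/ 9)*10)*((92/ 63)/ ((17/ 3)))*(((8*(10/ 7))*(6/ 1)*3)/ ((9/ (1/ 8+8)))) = 2392000/ 7497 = 319.06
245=245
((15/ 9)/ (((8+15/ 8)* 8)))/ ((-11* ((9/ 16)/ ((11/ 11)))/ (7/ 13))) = -560/ 305019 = -0.00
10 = 10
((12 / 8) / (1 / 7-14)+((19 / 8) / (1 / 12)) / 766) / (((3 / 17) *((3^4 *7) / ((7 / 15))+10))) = -59823 / 182039900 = -0.00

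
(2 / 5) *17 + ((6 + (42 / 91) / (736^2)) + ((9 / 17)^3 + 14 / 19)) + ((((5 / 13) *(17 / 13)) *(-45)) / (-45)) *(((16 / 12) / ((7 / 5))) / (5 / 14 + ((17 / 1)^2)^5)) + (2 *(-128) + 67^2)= 7681946573309309613349398136673 / 1808927708709233846705487360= 4246.69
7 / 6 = 1.17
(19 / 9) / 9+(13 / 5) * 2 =2201 / 405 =5.43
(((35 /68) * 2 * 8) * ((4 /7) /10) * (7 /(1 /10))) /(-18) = -280 /153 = -1.83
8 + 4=12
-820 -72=-892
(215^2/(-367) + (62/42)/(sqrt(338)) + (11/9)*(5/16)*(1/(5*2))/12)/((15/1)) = -159749563/19025280 + 31*sqrt(2)/8190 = -8.39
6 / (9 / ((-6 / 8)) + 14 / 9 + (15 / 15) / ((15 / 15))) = -54 / 85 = -0.64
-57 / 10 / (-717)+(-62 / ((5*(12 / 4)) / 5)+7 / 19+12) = -1129387 / 136230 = -8.29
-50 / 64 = -25 / 32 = -0.78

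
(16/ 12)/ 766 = 0.00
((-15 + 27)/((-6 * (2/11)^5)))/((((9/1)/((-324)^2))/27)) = -3169966833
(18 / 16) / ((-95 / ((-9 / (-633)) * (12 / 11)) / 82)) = -3321 / 220495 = -0.02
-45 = -45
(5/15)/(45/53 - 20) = -0.02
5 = 5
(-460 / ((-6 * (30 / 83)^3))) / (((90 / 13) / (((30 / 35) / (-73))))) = -170964313 / 62086500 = -2.75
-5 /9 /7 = -5 /63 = -0.08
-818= -818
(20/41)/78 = 10/1599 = 0.01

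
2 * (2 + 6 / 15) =24 / 5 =4.80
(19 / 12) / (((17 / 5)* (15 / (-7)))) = -133 / 612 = -0.22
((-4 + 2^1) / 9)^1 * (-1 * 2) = 4 / 9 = 0.44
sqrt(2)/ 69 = 0.02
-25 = -25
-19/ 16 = -1.19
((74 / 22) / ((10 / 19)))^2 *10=494209 / 1210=408.44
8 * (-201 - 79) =-2240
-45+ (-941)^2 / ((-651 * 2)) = -944071 / 1302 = -725.09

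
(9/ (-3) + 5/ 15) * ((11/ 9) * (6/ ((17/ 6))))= -352/ 51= -6.90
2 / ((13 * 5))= 2 / 65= 0.03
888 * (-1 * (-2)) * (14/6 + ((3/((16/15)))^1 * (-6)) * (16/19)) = -400784/19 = -21093.89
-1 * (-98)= 98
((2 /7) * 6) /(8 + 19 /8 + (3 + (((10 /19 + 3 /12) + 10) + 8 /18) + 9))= 16416 /321713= 0.05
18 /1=18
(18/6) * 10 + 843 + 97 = 970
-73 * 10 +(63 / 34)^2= -839911 / 1156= -726.57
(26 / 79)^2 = 676 / 6241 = 0.11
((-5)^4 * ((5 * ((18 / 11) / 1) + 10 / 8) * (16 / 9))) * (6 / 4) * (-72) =-12450000 / 11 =-1131818.18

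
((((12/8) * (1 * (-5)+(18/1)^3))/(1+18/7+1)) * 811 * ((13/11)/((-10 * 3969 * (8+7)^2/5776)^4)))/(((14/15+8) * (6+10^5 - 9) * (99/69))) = 2127201569040417376/8501295816545842754881787109375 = 0.00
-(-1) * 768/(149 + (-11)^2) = 128/45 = 2.84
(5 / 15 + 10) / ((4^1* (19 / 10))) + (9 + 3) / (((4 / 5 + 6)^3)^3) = 1176392068834615 / 865217146922112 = 1.36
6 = 6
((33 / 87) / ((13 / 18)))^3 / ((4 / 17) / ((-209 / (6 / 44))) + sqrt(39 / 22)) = 1213510266144 / 96727618947417679 + 359300164634136 * sqrt(858) / 96727618947417679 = 0.11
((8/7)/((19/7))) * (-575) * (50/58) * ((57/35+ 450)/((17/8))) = -2908488000/65569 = -44357.67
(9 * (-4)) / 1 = -36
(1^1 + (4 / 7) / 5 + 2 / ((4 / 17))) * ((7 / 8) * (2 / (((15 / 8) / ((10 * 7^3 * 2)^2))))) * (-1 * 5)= -6334222160 / 3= -2111407386.67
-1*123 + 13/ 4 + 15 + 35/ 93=-104.37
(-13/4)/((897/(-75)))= 25/92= 0.27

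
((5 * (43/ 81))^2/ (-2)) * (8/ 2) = -92450/ 6561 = -14.09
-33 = -33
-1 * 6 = -6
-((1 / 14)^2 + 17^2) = -56645 / 196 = -289.01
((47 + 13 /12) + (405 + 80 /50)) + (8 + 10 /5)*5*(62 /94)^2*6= 585.19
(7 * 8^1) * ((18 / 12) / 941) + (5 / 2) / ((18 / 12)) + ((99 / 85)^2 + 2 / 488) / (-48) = 137561977271 / 79626667200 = 1.73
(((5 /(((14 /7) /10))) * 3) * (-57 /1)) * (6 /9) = -2850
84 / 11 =7.64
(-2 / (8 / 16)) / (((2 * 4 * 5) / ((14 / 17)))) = -7 / 85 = -0.08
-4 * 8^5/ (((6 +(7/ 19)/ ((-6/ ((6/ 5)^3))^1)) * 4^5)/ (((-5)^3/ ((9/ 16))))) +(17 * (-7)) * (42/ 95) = 28565170982/ 5984145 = 4773.48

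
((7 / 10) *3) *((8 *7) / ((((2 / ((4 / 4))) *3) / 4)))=392 / 5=78.40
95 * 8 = 760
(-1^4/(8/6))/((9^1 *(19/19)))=-1/12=-0.08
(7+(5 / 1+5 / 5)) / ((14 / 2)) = 13 / 7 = 1.86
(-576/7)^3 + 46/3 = -573293150/1029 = -557136.20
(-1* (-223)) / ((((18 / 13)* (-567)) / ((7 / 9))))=-2899 / 13122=-0.22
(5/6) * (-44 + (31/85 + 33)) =-452/51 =-8.86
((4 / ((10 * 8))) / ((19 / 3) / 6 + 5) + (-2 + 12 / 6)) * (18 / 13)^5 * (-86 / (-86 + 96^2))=-365631408 / 923749137025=-0.00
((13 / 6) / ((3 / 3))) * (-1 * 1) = -13 / 6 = -2.17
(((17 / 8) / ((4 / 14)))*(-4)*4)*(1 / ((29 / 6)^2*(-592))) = 1071 / 124468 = 0.01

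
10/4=5/2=2.50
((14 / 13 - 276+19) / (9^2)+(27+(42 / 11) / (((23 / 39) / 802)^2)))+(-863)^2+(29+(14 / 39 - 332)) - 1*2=15942888500930 / 2042469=7805694.24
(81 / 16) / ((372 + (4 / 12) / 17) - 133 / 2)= 4131 / 249304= 0.02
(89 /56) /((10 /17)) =1513 /560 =2.70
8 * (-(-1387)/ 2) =5548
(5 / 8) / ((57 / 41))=0.45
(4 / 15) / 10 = 2 / 75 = 0.03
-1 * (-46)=46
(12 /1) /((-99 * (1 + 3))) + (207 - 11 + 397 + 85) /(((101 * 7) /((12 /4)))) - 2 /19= 1215223 /443289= 2.74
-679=-679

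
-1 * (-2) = 2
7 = 7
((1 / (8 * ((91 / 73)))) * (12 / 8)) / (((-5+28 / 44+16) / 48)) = 7227 / 11648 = 0.62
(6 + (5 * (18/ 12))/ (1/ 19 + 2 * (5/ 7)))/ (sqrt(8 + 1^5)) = 1453/ 394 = 3.69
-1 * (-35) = 35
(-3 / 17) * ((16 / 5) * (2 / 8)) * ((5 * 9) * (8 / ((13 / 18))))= -15552 / 221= -70.37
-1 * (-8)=8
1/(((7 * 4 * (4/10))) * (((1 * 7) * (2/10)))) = 25/392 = 0.06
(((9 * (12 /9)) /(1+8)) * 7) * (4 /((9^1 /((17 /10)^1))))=952 /135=7.05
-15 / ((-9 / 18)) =30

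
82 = 82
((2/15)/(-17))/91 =-2/23205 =-0.00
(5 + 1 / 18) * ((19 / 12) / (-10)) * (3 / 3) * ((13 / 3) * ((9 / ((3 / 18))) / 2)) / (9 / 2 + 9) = -22477 / 3240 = -6.94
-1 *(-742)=742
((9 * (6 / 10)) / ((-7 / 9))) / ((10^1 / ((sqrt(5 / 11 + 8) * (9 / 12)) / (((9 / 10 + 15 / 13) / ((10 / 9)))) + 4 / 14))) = -351 * sqrt(1023) / 13706 - 243 / 1225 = -1.02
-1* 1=-1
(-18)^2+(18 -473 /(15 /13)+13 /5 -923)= -2965 /3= -988.33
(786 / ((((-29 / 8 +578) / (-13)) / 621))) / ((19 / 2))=-101526048 / 87305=-1162.89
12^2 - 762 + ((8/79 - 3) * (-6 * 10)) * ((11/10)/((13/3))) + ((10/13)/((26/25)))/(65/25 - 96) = -3577956799/6234917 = -573.86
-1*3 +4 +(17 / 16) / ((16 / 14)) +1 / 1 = 375 / 128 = 2.93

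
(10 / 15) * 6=4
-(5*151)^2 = -570025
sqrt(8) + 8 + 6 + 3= 2*sqrt(2) + 17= 19.83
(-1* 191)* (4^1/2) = -382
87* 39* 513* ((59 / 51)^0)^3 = 1740609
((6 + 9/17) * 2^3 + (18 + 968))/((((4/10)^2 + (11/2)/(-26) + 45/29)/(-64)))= -42585920000/961469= -44292.56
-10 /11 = -0.91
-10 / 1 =-10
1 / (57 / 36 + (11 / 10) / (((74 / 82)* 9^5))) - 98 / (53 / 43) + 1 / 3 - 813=-9807593291492 / 11000676873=-891.54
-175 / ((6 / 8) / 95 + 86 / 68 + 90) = -1130500 / 589621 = -1.92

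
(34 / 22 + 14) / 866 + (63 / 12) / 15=35051 / 95260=0.37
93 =93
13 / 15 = 0.87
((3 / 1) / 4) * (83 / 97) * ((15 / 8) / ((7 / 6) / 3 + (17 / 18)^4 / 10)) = 122526675 / 47700817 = 2.57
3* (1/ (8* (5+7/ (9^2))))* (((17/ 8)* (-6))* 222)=-1375623/ 6592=-208.68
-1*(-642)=642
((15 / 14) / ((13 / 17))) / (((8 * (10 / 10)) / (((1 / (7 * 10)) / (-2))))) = -51 / 40768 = -0.00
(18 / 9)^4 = 16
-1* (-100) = 100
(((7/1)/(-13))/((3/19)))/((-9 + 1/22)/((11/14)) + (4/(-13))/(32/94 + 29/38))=10573101/36198541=0.29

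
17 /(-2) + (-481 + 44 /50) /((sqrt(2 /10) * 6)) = -4001 * sqrt(5) /50 - 17 /2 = -187.43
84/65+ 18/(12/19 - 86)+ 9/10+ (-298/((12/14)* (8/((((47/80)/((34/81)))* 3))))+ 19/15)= -24670758101/137649408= -179.23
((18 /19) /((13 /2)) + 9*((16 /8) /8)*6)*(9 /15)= 20223 /2470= 8.19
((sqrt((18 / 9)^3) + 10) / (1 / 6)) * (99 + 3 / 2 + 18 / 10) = 6138 * sqrt(2) / 5 + 6138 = 7874.09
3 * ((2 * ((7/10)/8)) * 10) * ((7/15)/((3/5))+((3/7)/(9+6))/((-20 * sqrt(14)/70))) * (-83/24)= -4067/288+83 * sqrt(14)/640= -13.64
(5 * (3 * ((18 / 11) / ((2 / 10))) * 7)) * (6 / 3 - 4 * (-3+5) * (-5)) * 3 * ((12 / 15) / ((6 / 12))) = 1905120 / 11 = 173192.73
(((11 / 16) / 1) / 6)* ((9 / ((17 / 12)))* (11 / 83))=1089 / 11288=0.10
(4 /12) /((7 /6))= 0.29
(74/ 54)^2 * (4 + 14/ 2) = 15059/ 729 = 20.66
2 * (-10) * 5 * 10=-1000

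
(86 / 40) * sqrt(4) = 4.30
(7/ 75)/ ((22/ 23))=161/ 1650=0.10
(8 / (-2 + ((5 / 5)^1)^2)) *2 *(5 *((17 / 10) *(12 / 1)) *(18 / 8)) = -3672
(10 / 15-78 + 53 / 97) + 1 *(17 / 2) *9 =-167 / 582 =-0.29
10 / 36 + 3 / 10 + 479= 21581 / 45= 479.58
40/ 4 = 10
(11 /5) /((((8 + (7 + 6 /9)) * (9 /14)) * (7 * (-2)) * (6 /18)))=-11 /235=-0.05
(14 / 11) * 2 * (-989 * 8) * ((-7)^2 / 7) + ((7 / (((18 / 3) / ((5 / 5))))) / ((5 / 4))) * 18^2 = -7737128 / 55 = -140675.05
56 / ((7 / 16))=128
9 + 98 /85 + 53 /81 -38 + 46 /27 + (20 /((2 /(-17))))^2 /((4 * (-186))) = -27461879 /426870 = -64.33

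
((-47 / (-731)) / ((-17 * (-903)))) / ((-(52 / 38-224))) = 19 / 1009942290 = 0.00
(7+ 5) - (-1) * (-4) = 8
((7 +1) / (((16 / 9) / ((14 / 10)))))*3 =189 / 10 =18.90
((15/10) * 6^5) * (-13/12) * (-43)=543348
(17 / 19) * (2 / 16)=17 / 152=0.11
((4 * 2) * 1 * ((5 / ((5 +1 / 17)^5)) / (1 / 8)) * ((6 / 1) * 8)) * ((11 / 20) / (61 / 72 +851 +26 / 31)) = 836647897536 / 279785733675385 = 0.00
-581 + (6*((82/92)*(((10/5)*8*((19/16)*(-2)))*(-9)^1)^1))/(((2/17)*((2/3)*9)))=92461/46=2010.02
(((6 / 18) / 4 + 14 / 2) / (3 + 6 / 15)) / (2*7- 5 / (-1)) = 0.11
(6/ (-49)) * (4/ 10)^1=-0.05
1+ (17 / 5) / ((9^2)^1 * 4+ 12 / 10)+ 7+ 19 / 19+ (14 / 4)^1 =10171 / 813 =12.51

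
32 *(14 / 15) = 448 / 15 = 29.87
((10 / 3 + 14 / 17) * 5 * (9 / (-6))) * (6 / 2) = -1590 / 17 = -93.53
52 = 52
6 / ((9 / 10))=20 / 3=6.67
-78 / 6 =-13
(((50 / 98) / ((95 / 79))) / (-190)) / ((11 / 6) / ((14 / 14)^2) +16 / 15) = -0.00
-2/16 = -1/8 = -0.12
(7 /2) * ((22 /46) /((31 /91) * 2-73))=-7007 /302726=-0.02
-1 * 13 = -13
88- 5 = 83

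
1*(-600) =-600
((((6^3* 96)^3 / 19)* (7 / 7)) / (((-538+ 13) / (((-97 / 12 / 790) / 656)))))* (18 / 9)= 27883.78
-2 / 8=-1 / 4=-0.25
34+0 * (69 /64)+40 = 74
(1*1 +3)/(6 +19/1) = 4/25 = 0.16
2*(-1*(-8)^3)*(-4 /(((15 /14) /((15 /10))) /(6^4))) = -37158912 /5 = -7431782.40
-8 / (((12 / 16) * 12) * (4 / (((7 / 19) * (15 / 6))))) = -35 / 171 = -0.20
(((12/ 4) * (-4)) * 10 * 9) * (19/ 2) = -10260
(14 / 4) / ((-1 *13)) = -7 / 26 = -0.27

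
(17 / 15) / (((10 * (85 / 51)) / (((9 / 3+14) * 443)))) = 128027 / 250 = 512.11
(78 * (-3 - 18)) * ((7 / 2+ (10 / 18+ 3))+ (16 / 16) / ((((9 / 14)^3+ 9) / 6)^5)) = -57049742544934235501951 / 4857983382919921875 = -11743.50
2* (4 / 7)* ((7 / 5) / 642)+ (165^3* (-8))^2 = 2072806090245000004 / 1605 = 1291467969000000.00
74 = 74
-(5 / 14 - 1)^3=729 / 2744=0.27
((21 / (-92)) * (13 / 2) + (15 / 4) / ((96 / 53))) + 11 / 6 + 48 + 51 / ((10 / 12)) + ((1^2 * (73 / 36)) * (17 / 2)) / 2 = 15929131 / 132480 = 120.24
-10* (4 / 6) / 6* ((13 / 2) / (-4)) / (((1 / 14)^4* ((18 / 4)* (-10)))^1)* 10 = -1248520 / 81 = -15413.83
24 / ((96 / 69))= 69 / 4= 17.25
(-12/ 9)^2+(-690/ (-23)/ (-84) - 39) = -4735/ 126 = -37.58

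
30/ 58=15/ 29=0.52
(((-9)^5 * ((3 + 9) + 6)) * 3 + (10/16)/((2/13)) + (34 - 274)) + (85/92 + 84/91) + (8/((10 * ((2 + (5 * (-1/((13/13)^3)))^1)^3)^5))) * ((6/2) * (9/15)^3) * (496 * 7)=-1689052618833247067/529669530000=-3188880.09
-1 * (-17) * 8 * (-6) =-816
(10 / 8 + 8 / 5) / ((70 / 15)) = 171 / 280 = 0.61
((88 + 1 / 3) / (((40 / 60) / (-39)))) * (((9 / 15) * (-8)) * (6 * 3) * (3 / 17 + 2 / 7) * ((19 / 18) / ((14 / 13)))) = 168481170 / 833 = 202258.31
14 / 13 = 1.08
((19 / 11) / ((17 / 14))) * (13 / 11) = 3458 / 2057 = 1.68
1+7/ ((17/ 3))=38/ 17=2.24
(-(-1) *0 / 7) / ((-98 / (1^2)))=0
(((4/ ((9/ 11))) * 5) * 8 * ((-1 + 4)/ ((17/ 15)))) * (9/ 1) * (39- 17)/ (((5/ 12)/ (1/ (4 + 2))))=696960/ 17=40997.65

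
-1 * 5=-5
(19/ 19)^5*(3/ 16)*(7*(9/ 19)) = 189/ 304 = 0.62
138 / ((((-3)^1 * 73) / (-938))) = 43148 / 73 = 591.07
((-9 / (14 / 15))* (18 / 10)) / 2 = -8.68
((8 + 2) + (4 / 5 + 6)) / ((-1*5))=-84 / 25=-3.36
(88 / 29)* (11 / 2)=16.69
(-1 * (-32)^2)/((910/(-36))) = 18432/455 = 40.51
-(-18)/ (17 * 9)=2/ 17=0.12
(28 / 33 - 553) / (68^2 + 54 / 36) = -36442 / 305283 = -0.12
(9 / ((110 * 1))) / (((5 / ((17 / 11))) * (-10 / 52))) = -1989 / 15125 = -0.13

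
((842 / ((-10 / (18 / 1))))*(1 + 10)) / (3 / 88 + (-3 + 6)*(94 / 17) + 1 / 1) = -124703568 / 131815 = -946.05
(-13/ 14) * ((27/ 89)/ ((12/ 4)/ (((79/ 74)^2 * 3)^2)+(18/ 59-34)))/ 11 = 2419851682287/ 3159631503320600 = 0.00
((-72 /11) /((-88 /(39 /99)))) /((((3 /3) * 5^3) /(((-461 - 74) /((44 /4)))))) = -0.01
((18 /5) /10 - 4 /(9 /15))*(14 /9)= -6622 /675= -9.81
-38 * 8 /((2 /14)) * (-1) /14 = 152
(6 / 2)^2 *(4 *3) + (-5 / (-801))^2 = 69292933 / 641601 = 108.00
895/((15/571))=102209/3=34069.67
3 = 3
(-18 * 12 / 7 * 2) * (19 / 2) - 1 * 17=-4223 / 7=-603.29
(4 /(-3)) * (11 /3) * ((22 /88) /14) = -11 /126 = -0.09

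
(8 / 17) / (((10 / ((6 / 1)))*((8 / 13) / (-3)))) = -1.38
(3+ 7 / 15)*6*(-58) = -6032 / 5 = -1206.40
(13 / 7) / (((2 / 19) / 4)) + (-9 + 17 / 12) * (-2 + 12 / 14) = 1664 / 21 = 79.24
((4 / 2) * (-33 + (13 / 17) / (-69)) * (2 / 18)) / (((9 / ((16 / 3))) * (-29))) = 1239104 / 8266131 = 0.15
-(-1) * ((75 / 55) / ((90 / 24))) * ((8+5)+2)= 60 / 11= 5.45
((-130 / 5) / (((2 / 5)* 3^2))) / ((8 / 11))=-715 / 72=-9.93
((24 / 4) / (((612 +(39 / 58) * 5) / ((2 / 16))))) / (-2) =-29 / 47588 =-0.00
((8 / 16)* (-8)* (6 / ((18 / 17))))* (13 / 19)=-884 / 57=-15.51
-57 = -57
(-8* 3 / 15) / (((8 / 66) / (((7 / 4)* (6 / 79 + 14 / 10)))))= -134673 / 3950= -34.09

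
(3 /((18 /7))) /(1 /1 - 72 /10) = -35 /186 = -0.19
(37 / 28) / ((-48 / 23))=-0.63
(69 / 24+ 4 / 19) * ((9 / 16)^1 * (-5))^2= 949725 / 38912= 24.41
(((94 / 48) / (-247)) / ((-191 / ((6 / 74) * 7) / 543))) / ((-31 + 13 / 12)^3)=-38587752 / 80763548140171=-0.00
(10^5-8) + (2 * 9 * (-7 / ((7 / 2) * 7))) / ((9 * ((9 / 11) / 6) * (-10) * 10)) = 52495822 / 525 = 99992.04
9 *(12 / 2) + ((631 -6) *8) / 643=61.78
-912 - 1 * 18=-930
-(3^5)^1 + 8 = -235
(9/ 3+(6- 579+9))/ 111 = -187/ 37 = -5.05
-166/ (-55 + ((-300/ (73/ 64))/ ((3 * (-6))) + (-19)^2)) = -18177/ 35107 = -0.52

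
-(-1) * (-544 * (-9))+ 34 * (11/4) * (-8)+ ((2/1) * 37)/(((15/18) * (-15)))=103552/25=4142.08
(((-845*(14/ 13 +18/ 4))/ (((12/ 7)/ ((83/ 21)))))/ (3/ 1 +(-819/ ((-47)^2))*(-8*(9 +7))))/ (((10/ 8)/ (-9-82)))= 31450427645/ 2006262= 15676.13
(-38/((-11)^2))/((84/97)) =-0.36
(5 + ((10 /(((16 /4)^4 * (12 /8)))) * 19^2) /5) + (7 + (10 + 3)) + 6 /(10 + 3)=68245 /2496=27.34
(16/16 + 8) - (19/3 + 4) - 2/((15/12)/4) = -116/15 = -7.73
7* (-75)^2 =39375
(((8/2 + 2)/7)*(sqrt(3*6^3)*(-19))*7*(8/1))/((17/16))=-262656*sqrt(2)/17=-21850.10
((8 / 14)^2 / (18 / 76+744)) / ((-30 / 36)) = -1216 / 2309615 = -0.00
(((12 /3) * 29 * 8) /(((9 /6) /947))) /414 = 1415.16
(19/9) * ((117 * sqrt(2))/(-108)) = -247 * sqrt(2)/108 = -3.23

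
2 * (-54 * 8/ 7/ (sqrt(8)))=-216 * sqrt(2)/ 7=-43.64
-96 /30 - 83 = -431 /5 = -86.20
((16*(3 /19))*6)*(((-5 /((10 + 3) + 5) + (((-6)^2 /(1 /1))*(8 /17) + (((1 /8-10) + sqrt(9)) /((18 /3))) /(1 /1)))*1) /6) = 37987 /969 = 39.20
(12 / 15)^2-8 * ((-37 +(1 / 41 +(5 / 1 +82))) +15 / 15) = -417744 / 1025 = -407.56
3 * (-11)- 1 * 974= -1007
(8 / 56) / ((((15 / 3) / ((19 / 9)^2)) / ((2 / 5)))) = 722 / 14175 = 0.05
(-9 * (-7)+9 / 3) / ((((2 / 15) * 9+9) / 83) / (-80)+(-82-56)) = -730400 / 1527217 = -0.48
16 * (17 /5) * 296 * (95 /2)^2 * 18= 653958720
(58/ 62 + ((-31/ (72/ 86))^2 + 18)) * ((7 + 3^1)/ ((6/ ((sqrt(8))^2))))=279221555/ 15066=18533.22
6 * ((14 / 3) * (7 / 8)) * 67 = 1641.50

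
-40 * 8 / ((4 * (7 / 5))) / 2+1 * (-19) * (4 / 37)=-7932 / 259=-30.63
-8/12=-2/3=-0.67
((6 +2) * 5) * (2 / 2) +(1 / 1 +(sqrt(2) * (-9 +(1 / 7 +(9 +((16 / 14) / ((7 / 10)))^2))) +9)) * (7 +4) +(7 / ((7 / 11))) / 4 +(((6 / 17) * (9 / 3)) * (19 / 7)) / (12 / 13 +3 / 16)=74173 * sqrt(2) / 2401 +5693441 / 36652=199.03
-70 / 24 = -35 / 12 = -2.92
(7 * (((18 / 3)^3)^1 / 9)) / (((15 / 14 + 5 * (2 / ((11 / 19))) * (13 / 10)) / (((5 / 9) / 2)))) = 21560 / 10869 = 1.98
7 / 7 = 1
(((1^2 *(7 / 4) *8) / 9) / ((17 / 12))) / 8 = 7 / 51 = 0.14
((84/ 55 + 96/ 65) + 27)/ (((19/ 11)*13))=21453/ 16055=1.34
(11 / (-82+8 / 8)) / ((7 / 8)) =-88 / 567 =-0.16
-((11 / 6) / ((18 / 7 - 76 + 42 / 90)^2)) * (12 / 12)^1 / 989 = -40425 / 116090641738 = -0.00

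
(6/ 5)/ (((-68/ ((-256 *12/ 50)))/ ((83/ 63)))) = 21248/ 14875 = 1.43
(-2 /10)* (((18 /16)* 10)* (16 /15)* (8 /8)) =-2.40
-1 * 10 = -10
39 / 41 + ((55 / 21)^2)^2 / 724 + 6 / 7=10814804573 / 5772974004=1.87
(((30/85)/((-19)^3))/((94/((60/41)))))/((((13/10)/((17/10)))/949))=-0.00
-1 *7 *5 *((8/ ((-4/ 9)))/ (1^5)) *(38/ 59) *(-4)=-1623.05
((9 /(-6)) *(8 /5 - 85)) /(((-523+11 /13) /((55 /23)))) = -178893 /312248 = -0.57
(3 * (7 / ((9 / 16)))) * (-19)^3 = -768208 / 3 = -256069.33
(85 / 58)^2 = 7225 / 3364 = 2.15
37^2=1369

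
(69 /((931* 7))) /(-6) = -23 /13034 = -0.00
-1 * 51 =-51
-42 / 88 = -21 / 44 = -0.48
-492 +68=-424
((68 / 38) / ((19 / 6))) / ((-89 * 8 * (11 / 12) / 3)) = -918 / 353419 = -0.00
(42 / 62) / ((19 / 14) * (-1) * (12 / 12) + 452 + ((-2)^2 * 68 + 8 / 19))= 5586 / 5962385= 0.00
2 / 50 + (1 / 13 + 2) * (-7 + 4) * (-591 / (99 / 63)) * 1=8377568 / 3575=2343.38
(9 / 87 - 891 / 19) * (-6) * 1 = 154692 / 551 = 280.75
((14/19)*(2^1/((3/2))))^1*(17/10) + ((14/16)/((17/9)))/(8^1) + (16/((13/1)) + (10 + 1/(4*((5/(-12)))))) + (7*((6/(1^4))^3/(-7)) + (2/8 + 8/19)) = -163636117/806208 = -202.97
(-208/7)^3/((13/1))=-692224/343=-2018.15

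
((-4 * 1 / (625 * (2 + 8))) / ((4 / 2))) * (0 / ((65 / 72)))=0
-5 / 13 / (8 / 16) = -10 / 13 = -0.77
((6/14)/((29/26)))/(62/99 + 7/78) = 200772/374129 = 0.54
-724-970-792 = -2486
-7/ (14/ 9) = -9/ 2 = -4.50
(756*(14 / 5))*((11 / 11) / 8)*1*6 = 7938 / 5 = 1587.60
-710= -710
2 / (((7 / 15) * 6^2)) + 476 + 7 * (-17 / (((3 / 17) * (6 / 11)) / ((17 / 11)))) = -90373 / 63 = -1434.49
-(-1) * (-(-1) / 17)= 1 / 17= 0.06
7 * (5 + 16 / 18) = 371 / 9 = 41.22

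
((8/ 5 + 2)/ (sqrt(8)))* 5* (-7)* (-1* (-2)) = -63* sqrt(2) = -89.10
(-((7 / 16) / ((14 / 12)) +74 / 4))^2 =22801 / 64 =356.27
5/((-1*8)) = -0.62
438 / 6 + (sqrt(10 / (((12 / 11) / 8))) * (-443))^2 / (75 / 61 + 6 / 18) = 119712839 / 13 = 9208679.92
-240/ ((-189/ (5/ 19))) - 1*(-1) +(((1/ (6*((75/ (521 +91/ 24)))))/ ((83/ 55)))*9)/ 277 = 598521923/ 440323632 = 1.36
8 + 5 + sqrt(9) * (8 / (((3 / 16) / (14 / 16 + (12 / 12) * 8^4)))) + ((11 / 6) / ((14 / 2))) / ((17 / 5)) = 524413.08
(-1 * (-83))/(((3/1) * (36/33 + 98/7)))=11/6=1.83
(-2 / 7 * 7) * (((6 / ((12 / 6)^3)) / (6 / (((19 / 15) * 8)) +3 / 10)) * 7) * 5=-6650 / 113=-58.85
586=586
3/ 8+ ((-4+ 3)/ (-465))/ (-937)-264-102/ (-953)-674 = -3114261186709/ 3321814920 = -937.52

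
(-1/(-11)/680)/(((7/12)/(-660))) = -18/119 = -0.15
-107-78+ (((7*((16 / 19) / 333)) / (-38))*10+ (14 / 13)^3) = -48531338633 / 264107961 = -183.76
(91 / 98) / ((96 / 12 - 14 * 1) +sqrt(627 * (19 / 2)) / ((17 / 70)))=289 / 5236798 +1615 * sqrt(66) / 4488684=0.00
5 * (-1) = -5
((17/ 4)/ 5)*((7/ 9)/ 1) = 119/ 180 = 0.66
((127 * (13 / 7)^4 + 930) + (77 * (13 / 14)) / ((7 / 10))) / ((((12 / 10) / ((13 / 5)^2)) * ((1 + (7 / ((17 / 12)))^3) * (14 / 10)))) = 2534656785167 / 30132446757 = 84.12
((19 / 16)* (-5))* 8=-95 / 2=-47.50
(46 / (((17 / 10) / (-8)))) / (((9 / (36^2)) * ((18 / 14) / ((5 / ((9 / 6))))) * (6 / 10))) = -20608000 / 153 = -134692.81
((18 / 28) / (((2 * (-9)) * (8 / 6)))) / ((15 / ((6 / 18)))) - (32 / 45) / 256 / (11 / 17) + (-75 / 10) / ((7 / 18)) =-1069471 / 55440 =-19.29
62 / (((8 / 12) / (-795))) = -73935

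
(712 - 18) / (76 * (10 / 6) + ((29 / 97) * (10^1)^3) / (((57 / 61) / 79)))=1918563 / 70225670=0.03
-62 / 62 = -1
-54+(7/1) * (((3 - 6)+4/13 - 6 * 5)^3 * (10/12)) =-2687508703/13182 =-203877.16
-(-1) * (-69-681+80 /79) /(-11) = 59170 /869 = 68.09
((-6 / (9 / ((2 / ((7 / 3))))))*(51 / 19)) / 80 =-51 / 2660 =-0.02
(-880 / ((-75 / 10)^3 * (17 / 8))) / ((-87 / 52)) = -0.59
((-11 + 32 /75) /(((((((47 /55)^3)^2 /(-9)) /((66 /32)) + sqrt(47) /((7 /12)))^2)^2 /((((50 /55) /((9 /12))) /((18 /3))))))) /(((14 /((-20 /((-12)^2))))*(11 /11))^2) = -13650602339980061985516481192269524617397047112033016289016560185016745927732958837324323952198028564453125 /1238741982730809106240659725125057758871449046485347789912263722481883412500703007175947212478037181727396472295424-402237604156304232187176521956622124512173655561372695888218907000869305957048200070858001708984375*sqrt(47) /35048154785276400697166696613995522829092605434737092290410358829840522082975979152782571652275836966030909696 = -0.00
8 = 8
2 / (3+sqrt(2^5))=-6 / 23+8*sqrt(2) / 23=0.23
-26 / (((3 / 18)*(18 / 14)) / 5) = -1820 / 3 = -606.67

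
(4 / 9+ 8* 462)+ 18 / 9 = 33286 / 9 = 3698.44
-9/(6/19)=-57/2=-28.50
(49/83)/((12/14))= 343/498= 0.69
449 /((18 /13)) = 5837 /18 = 324.28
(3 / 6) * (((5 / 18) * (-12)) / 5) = -0.33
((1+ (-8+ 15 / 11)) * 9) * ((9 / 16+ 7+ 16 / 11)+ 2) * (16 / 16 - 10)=4868829 / 968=5029.78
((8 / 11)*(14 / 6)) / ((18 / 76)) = 2128 / 297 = 7.16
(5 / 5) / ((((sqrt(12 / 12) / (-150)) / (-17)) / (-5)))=-12750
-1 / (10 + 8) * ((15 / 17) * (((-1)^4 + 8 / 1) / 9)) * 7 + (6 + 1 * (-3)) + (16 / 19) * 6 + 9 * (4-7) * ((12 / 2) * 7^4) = -753793415 / 1938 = -388954.29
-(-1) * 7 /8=7 /8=0.88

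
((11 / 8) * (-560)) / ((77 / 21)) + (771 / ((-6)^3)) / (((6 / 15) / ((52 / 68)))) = -530785 / 2448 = -216.82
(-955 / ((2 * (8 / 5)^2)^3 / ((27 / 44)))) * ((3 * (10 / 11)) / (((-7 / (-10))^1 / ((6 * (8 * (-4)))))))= 90650390625 / 27754496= 3266.15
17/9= 1.89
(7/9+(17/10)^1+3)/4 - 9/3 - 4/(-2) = 0.37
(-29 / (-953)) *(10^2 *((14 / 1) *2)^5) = 49910067200 / 953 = 52371529.07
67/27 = 2.48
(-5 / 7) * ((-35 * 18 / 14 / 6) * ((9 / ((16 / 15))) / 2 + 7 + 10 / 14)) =200475 / 3136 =63.93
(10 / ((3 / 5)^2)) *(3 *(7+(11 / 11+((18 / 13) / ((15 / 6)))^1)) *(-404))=-11231200 / 39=-287979.49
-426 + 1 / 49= -20873 / 49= -425.98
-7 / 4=-1.75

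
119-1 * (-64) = 183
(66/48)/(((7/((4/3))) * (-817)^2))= 11/28034538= 0.00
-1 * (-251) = 251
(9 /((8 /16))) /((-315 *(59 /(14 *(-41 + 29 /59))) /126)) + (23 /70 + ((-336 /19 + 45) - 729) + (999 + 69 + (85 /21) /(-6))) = 9066393569 /20833785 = 435.18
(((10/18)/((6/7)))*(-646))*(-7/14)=11305/54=209.35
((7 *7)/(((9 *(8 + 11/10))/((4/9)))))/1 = 280/1053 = 0.27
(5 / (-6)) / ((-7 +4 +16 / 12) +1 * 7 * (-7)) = 5 / 304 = 0.02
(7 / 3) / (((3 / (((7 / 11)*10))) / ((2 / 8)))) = 245 / 198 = 1.24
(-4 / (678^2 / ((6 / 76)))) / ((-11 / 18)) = 3 / 2668721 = 0.00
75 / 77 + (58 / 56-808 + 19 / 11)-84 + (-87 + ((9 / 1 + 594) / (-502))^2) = -4724076372 / 4851077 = -973.82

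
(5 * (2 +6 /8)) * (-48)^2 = 31680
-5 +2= -3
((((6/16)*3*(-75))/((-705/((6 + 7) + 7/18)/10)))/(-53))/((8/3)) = -18075/159424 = -0.11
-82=-82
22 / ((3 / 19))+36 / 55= 23098 / 165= 139.99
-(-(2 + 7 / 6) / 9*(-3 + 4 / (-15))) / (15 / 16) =-7448 / 6075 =-1.23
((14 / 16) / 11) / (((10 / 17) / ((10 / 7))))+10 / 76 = 543 / 1672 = 0.32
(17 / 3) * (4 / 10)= 34 / 15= 2.27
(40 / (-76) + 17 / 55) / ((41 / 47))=-10669 / 42845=-0.25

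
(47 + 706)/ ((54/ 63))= 1757/ 2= 878.50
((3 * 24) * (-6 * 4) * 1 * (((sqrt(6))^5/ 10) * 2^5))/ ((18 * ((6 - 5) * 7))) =-55296 * sqrt(6)/ 35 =-3869.91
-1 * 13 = -13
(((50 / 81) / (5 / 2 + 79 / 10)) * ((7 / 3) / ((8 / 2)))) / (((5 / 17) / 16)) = 5950 / 3159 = 1.88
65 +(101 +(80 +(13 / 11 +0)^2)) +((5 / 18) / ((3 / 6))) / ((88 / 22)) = 247.54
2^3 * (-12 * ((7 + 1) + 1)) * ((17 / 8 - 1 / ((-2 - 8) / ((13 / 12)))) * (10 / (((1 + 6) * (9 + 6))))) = -6432 / 35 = -183.77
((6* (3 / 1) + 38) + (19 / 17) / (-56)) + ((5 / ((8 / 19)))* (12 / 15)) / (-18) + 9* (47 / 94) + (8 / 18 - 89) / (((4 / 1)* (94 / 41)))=10126987 / 201348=50.30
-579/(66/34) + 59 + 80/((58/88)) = -37608/319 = -117.89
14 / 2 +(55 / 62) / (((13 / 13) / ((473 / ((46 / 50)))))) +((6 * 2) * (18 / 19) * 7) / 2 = 13624839 / 27094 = 502.87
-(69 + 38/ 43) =-3005/ 43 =-69.88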